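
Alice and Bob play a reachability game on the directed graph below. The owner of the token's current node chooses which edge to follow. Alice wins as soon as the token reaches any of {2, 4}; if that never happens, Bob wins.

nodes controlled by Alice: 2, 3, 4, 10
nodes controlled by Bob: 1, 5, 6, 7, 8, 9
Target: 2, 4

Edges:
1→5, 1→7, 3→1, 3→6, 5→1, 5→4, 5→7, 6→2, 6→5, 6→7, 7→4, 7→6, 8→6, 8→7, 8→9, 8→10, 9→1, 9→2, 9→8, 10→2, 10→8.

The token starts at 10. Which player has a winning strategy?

A0 = {2, 4}
A1: add {10} — 10 (Alice) has 10→2.
A2 = A1; e.g. 1 (Bob) can still go to 5. Fixed point.
10 ∈ A1, so Alice can force the target.

Alice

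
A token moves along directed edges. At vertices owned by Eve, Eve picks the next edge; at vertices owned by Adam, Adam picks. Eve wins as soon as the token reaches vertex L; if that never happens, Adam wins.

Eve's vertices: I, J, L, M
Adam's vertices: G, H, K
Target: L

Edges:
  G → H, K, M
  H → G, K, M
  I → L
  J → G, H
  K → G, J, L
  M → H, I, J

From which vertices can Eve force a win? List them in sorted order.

I, L, M

A0 = {L}
A1: add {I} — I (Eve) has I→L.
A2: add {M} — M (Eve) has M→I.
A3 = A2; e.g. G (Adam) can still go to H. Fixed point.
Eve's winning region = {I, L, M}.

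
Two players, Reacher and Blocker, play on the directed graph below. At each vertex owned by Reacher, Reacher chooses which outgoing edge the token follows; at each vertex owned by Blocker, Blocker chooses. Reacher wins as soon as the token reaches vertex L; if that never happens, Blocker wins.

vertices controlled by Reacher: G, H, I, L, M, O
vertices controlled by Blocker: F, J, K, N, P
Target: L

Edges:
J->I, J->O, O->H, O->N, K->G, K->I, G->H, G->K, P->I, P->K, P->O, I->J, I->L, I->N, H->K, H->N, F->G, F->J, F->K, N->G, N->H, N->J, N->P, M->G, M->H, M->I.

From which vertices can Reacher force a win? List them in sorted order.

A0 = {L}
A1: add {I} — I (Reacher) has I→L.
A2: add {M} — M (Reacher) has M→I.
A3 = A2; e.g. F (Blocker) can still go to G. Fixed point.
Reacher's winning region = {I, L, M}.

I, L, M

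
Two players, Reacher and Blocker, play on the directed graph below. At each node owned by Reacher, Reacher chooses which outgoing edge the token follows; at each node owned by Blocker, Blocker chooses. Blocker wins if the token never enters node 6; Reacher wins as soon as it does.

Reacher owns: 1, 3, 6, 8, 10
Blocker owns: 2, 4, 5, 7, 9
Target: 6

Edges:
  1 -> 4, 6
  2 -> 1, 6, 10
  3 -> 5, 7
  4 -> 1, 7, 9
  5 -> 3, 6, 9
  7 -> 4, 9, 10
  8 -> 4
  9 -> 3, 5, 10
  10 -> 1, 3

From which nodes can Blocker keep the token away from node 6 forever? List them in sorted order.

A0 = {6}
A1: add {1} — 1 (Reacher) has 1→6.
A2: add {10} — 10 (Reacher) has 10→1.
A3: add {2} — 2 (Blocker): all of {1, 6, 10} already in.
A4 = A3; e.g. 3 (Reacher) has no edge into A3. Fixed point.
Reacher's attractor = {1, 2, 6, 10}; Blocker avoids the target exactly from the complement.

3, 4, 5, 7, 8, 9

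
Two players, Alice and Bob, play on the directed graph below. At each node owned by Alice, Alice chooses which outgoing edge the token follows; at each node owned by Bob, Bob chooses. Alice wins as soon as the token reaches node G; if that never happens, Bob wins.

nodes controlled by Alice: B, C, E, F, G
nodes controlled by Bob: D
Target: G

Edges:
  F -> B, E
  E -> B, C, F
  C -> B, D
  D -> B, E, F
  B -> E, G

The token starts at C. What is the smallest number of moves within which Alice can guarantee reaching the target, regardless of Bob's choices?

A0 = {G}
A1: add {B} — B (Alice) has B→G.
A2: add {C, E, F} — C (Alice) has C→B; E (Alice) has E→B; F (Alice) has F→B.
C enters the attractor at level 2, so Alice can force the target in 2 moves from there.

2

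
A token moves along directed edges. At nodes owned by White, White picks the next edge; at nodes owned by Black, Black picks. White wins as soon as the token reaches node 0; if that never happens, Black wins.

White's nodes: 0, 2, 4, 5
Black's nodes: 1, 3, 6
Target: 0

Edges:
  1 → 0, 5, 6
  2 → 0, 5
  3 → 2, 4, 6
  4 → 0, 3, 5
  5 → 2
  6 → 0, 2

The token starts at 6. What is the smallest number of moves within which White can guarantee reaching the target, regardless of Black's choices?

A0 = {0}
A1: add {2, 4} — 2 (White) has 2→0; 4 (White) has 4→0.
A2: add {5, 6} — 5 (White) has 5→2; 6 (Black): all of {0, 2} already in.
6 enters the attractor at level 2, so White can force the target in 2 moves from there.

2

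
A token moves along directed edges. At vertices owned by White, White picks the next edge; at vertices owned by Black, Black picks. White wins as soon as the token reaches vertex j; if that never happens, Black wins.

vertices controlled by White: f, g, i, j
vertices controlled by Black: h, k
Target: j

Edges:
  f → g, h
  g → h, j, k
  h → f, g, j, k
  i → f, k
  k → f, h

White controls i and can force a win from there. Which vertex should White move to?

A0 = {j}
A1: add {g} — g (White) has g→j.
A2: add {f} — f (White) has f→g.
A3: add {i} — i (White) has i→f.
A4 = A3; e.g. h (Black) can still go to k. Fixed point.
From i, successor f is in the attractor (rank 2); the other successor k is not.

f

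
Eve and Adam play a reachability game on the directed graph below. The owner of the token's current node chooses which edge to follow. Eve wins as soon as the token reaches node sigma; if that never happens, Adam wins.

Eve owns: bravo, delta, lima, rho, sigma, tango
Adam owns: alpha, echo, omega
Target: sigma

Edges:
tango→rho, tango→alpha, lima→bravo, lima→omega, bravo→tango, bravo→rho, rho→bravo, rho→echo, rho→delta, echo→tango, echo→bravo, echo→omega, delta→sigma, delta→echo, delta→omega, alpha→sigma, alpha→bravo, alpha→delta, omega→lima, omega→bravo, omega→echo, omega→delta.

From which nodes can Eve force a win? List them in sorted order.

A0 = {sigma}
A1: add {delta} — delta (Eve) has delta→sigma.
A2: add {rho} — rho (Eve) has rho→delta.
A3: add {bravo, tango} — tango (Eve) has tango→rho; bravo (Eve) has bravo→rho.
A4: add {alpha, lima} — lima (Eve) has lima→bravo; alpha (Adam): all of {sigma, bravo, delta} already in.
A5 = A4; e.g. echo (Adam) can still go to omega. Fixed point.
Eve's winning region = {alpha, bravo, delta, lima, rho, sigma, tango}.

alpha, bravo, delta, lima, rho, sigma, tango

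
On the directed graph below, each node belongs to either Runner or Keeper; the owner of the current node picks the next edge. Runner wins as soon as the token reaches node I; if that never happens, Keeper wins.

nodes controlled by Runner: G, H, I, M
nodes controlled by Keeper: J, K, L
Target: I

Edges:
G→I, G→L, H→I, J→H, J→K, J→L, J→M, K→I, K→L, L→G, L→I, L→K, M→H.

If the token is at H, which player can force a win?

A0 = {I}
A1: add {G, H} — G (Runner) has G→I; H (Runner) has H→I.
H ∈ A1, so Runner can force the target.

Runner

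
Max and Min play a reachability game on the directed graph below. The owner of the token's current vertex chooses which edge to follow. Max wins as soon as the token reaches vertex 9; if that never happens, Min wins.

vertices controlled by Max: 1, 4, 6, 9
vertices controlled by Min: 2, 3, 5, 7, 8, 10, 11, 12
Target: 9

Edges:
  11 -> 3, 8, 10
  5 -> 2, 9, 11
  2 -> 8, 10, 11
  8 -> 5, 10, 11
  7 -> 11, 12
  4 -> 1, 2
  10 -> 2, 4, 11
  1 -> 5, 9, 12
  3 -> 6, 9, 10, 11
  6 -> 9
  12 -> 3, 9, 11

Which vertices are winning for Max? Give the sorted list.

A0 = {9}
A1: add {1, 6} — 1 (Max) has 1→9; 6 (Max) has 6→9.
A2: add {4} — 4 (Max) has 4→1.
A3 = A2; e.g. 2 (Min) can still go to 8. Fixed point.
Max's winning region = {1, 4, 6, 9}.

1, 4, 6, 9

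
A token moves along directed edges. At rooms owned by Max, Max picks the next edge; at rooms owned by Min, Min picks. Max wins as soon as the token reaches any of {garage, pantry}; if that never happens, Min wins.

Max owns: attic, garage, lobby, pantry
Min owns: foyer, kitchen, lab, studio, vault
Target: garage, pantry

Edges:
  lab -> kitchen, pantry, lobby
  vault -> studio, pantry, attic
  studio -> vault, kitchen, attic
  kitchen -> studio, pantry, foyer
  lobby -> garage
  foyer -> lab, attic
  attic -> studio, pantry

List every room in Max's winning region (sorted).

A0 = {garage, pantry}
A1: add {attic, lobby} — lobby (Max) has lobby→garage; attic (Max) has attic→pantry.
A2 = A1; e.g. lab (Min) can still go to kitchen. Fixed point.
Max's winning region = {attic, garage, lobby, pantry}.

attic, garage, lobby, pantry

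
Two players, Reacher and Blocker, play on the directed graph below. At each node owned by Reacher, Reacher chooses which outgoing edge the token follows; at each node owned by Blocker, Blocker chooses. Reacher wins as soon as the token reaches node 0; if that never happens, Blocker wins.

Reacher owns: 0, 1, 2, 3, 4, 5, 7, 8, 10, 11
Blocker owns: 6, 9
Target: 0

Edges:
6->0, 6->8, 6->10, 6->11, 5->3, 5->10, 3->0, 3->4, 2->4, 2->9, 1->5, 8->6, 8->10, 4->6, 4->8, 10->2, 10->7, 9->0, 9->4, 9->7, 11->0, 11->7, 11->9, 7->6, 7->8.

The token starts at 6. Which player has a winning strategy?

Blocker

A0 = {0}
A1: add {3, 11} — 3 (Reacher) has 3→0; 11 (Reacher) has 11→0.
A2: add {5} — 5 (Reacher) has 5→3.
A3: add {1} — 1 (Reacher) has 1→5.
A4 = A3; e.g. 2 (Reacher) has no edge into A3. Fixed point.
6 never enters the attractor, so Blocker can avoid the target forever.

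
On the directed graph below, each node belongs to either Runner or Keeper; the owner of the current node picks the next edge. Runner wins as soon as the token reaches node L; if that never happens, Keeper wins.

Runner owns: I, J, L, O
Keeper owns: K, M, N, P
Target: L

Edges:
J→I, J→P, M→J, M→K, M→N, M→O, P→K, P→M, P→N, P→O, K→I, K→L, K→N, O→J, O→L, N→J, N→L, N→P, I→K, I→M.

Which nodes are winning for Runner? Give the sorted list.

L, O

A0 = {L}
A1: add {O} — O (Runner) has O→L.
A2 = A1; e.g. I (Runner) has no edge into A1. Fixed point.
Runner's winning region = {L, O}.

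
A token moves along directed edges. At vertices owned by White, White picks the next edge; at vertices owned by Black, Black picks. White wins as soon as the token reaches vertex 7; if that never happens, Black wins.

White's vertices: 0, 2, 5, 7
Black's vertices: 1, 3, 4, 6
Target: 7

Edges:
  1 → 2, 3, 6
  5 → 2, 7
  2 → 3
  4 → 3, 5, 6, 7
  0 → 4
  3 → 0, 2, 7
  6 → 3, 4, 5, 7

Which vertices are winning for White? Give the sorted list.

A0 = {7}
A1: add {5} — 5 (White) has 5→7.
A2 = A1; e.g. 0 (White) has no edge into A1. Fixed point.
White's winning region = {5, 7}.

5, 7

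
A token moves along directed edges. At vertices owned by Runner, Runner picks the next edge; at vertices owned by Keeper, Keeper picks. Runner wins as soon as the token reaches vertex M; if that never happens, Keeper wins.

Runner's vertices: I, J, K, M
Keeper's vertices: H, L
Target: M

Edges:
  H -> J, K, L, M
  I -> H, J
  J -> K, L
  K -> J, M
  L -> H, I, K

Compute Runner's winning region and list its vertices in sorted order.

I, J, K, M

A0 = {M}
A1: add {K} — K (Runner) has K→M.
A2: add {J} — J (Runner) has J→K.
A3: add {I} — I (Runner) has I→J.
A4 = A3; e.g. H (Keeper) can still go to L. Fixed point.
Runner's winning region = {I, J, K, M}.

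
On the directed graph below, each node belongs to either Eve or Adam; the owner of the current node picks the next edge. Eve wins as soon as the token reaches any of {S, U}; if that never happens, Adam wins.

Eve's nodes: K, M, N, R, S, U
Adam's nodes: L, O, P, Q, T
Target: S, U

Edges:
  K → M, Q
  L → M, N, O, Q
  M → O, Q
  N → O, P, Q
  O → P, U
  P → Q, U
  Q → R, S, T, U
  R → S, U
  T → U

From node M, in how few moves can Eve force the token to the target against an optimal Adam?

3

A0 = {S, U}
A1: add {R, T} — R (Eve) has R→S; T (Adam): all of {U} already in.
A2: add {Q} — Q (Adam): all of {R, S, T, U} already in.
A3: add {K, M, N, P} — K (Eve) has K→Q; M (Eve) has M→Q; N (Eve) has N→Q; P (Adam): all of {Q, U} already in.
M enters the attractor at level 3, so Eve can force the target in 3 moves from there.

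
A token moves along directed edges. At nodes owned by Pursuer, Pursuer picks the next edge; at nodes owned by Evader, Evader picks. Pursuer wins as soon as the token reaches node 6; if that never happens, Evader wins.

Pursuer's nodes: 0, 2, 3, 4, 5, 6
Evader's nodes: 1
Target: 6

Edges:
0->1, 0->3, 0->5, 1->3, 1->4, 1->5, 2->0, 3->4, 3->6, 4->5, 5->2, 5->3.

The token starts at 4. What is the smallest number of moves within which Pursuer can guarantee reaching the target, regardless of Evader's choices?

A0 = {6}
A1: add {3} — 3 (Pursuer) has 3→6.
A2: add {0, 5} — 0 (Pursuer) has 0→3; 5 (Pursuer) has 5→3.
A3: add {2, 4} — 2 (Pursuer) has 2→0; 4 (Pursuer) has 4→5.
4 enters the attractor at level 3, so Pursuer can force the target in 3 moves from there.

3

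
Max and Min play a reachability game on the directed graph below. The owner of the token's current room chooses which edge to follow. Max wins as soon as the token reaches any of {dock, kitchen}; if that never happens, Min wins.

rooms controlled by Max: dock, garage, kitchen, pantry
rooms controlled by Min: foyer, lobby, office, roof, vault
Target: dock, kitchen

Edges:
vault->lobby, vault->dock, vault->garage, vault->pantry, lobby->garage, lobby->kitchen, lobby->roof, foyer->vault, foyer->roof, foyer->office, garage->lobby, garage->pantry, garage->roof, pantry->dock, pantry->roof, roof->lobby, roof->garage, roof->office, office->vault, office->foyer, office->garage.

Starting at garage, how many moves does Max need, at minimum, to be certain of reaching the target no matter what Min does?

A0 = {dock, kitchen}
A1: add {pantry} — pantry (Max) has pantry→dock.
A2: add {garage} — garage (Max) has garage→pantry.
A3 = A2; e.g. vault (Min) can still go to lobby. Fixed point.
garage enters the attractor at level 2, so Max can force the target in 2 moves from there.

2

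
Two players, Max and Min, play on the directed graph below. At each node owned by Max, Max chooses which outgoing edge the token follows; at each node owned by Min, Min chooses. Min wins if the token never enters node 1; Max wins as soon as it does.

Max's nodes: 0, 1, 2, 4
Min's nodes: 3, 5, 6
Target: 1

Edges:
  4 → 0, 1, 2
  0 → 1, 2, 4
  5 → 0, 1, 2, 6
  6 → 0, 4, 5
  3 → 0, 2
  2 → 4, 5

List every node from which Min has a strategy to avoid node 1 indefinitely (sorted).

A0 = {1}
A1: add {0, 4} — 0 (Max) has 0→1; 4 (Max) has 4→1.
A2: add {2} — 2 (Max) has 2→4.
A3: add {3} — 3 (Min): all of {0, 2} already in.
A4 = A3; e.g. 5 (Min) can still go to 6. Fixed point.
Max's attractor = {0, 1, 2, 3, 4}; Min avoids the target exactly from the complement.

5, 6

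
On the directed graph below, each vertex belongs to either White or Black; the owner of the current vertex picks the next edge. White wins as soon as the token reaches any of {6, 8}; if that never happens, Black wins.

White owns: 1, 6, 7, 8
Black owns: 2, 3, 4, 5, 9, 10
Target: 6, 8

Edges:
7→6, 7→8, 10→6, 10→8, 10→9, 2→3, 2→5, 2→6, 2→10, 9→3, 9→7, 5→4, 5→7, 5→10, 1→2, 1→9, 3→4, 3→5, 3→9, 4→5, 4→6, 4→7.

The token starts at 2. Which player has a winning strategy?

Black

A0 = {6, 8}
A1: add {7} — 7 (White) has 7→6.
A2 = A1; e.g. 1 (White) has no edge into A1. Fixed point.
2 never enters the attractor, so Black can avoid the target forever.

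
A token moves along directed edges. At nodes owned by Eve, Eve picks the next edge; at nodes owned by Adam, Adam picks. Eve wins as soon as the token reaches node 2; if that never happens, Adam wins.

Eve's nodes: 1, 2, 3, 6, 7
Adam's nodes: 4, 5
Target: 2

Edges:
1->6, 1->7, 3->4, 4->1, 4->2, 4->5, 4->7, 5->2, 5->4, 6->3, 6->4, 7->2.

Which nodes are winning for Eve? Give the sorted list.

1, 2, 7

A0 = {2}
A1: add {7} — 7 (Eve) has 7→2.
A2: add {1} — 1 (Eve) has 1→7.
A3 = A2; e.g. 3 (Eve) has no edge into A2. Fixed point.
Eve's winning region = {1, 2, 7}.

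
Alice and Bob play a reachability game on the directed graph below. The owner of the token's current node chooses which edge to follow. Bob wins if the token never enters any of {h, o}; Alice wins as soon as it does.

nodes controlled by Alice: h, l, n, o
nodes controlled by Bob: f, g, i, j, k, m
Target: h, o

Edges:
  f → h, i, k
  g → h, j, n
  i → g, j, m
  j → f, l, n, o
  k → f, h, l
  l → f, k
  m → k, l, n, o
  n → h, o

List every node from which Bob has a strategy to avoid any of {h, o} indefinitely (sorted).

A0 = {h, o}
A1: add {n} — n (Alice) has n→h.
A2 = A1; e.g. f (Bob) can still go to i. Fixed point.
Alice's attractor = {h, n, o}; Bob avoids the target exactly from the complement.

f, g, i, j, k, l, m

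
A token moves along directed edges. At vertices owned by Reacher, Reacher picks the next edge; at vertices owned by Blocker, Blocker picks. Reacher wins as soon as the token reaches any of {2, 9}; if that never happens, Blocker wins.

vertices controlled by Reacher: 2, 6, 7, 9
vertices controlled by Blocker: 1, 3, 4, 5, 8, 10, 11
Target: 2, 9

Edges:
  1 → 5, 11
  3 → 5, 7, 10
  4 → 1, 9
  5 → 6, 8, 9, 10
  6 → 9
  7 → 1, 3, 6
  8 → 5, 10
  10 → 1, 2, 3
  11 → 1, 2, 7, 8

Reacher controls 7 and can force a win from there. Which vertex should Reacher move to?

A0 = {2, 9}
A1: add {6} — 6 (Reacher) has 6→9.
A2: add {7} — 7 (Reacher) has 7→6.
A3 = A2; e.g. 1 (Blocker) can still go to 5. Fixed point.
From 7, successor 6 is in the attractor (rank 1); the other successors 1, 3 are not.

6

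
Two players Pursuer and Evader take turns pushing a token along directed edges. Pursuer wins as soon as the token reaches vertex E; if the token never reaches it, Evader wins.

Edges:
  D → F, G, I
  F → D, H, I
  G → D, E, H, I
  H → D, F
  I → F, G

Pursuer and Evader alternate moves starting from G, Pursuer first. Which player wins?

Track states (vertex, player-to-move).
A0 = {(E,Pursuer), (E,Evader)}
A1: add {(G,Pursuer)}.
(G,Pursuer) ∈ A1 ⇒ Pursuer forces the target.

Pursuer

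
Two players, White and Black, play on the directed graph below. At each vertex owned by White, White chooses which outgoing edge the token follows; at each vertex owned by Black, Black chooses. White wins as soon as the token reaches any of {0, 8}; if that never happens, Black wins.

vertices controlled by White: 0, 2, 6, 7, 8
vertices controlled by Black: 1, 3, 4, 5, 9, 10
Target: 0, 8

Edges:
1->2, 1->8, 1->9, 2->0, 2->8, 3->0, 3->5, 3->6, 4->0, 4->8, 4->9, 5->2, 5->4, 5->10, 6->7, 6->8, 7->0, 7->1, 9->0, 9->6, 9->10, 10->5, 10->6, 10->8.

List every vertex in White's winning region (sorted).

0, 2, 6, 7, 8

A0 = {0, 8}
A1: add {2, 6, 7} — 2 (White) has 2→0; 6 (White) has 6→8; 7 (White) has 7→0.
A2 = A1; e.g. 1 (Black) can still go to 9. Fixed point.
White's winning region = {0, 2, 6, 7, 8}.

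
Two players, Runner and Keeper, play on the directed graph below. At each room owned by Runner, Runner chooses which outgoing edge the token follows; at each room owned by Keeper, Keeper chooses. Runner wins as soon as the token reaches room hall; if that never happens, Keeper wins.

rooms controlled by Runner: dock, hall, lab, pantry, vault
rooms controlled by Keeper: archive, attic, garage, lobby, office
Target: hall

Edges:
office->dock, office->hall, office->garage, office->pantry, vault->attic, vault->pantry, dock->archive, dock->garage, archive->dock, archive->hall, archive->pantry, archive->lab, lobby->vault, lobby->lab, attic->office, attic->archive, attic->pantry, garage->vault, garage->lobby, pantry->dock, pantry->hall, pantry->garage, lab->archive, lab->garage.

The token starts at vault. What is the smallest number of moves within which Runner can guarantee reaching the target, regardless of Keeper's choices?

2

A0 = {hall}
A1: add {pantry} — pantry (Runner) has pantry→hall.
A2: add {vault} — vault (Runner) has vault→pantry.
A3 = A2; e.g. office (Keeper) can still go to dock. Fixed point.
vault enters the attractor at level 2, so Runner can force the target in 2 moves from there.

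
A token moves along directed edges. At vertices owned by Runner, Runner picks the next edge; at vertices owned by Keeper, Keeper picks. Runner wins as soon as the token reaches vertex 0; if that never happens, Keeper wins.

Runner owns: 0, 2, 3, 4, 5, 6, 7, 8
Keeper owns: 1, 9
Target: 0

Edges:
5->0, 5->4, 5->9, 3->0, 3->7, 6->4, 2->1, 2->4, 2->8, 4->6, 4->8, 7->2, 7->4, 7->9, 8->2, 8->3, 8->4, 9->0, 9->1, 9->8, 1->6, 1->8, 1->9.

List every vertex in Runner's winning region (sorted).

A0 = {0}
A1: add {3, 5} — 3 (Runner) has 3→0; 5 (Runner) has 5→0.
A2: add {8} — 8 (Runner) has 8→3.
A3: add {2, 4} — 2 (Runner) has 2→8; 4 (Runner) has 4→8.
A4: add {6, 7} — 6 (Runner) has 6→4; 7 (Runner) has 7→2.
A5 = A4; e.g. 1 (Keeper) can still go to 9. Fixed point.
Runner's winning region = {0, 2, 3, 4, 5, 6, 7, 8}.

0, 2, 3, 4, 5, 6, 7, 8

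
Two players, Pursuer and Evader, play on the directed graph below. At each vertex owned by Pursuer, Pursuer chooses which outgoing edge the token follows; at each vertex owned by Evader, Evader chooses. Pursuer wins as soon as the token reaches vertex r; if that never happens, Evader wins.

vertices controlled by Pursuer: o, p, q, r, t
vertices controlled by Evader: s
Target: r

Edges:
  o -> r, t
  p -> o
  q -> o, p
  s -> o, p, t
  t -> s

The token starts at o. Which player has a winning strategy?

Pursuer

A0 = {r}
A1: add {o} — o (Pursuer) has o→r.
o ∈ A1, so Pursuer can force the target.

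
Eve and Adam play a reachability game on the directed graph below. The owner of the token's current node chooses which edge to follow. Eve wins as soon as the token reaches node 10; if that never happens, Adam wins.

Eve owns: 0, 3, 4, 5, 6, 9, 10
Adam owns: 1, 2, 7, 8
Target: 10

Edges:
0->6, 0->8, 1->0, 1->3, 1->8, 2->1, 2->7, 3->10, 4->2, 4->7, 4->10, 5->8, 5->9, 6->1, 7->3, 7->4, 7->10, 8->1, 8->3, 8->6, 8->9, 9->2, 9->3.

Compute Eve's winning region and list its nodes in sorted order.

3, 4, 5, 7, 9, 10

A0 = {10}
A1: add {3, 4} — 3 (Eve) has 3→10; 4 (Eve) has 4→10.
A2: add {7, 9} — 7 (Adam): all of {3, 4, 10} already in; 9 (Eve) has 9→3.
A3: add {5} — 5 (Eve) has 5→9.
A4 = A3; e.g. 0 (Eve) has no edge into A3. Fixed point.
Eve's winning region = {3, 4, 5, 7, 9, 10}.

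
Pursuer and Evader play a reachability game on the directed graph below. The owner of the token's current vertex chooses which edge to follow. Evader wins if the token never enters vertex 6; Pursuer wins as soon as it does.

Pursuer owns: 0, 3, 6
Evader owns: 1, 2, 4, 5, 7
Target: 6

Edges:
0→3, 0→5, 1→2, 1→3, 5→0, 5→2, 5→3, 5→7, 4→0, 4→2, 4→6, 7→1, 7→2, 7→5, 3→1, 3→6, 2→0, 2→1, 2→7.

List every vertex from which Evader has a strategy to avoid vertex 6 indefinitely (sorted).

A0 = {6}
A1: add {3} — 3 (Pursuer) has 3→6.
A2: add {0} — 0 (Pursuer) has 0→3.
A3 = A2; e.g. 1 (Evader) can still go to 2. Fixed point.
Pursuer's attractor = {0, 3, 6}; Evader avoids the target exactly from the complement.

1, 2, 4, 5, 7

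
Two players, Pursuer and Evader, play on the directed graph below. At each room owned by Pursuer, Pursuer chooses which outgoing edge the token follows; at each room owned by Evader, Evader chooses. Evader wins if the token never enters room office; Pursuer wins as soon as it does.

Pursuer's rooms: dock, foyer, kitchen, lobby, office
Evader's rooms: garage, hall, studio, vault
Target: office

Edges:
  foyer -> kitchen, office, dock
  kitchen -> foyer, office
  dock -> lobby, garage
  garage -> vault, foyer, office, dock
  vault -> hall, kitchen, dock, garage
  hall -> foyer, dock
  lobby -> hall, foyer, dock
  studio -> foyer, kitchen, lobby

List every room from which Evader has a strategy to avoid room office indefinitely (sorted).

A0 = {office}
A1: add {foyer, kitchen} — foyer (Pursuer) has foyer→office; kitchen (Pursuer) has kitchen→office.
A2: add {lobby} — lobby (Pursuer) has lobby→foyer.
A3: add {dock, studio} — studio (Evader): all of {foyer, kitchen, lobby} already in; dock (Pursuer) has dock→lobby.
A4: add {hall} — hall (Evader): all of {foyer, dock} already in.
A5 = A4; e.g. vault (Evader) can still go to garage. Fixed point.
Pursuer's attractor = {dock, foyer, hall, kitchen, lobby, office, studio}; Evader avoids the target exactly from the complement.

garage, vault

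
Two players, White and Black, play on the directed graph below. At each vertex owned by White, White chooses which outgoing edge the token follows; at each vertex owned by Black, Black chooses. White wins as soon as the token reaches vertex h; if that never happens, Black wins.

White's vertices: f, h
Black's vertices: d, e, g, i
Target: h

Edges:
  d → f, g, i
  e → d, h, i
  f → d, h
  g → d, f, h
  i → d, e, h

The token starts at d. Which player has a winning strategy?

A0 = {h}
A1: add {f} — f (White) has f→h.
A2 = A1; e.g. d (Black) can still go to g. Fixed point.
d never enters the attractor, so Black can avoid the target forever.

Black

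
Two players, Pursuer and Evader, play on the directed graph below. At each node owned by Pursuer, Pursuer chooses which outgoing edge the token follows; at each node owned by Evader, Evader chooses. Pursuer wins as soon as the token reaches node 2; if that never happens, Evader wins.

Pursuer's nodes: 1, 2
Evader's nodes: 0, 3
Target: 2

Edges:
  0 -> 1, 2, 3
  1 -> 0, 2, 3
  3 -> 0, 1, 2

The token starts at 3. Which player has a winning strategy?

Evader

A0 = {2}
A1: add {1} — 1 (Pursuer) has 1→2.
A2 = A1; e.g. 0 (Evader) can still go to 3. Fixed point.
3 never enters the attractor, so Evader can avoid the target forever.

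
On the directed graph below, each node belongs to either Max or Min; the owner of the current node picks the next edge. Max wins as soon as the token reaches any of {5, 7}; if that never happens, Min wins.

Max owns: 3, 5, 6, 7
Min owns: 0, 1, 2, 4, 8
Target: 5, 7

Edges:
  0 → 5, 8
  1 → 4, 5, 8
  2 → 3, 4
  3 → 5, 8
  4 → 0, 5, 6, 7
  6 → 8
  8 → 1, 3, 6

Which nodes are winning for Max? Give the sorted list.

A0 = {5, 7}
A1: add {3} — 3 (Max) has 3→5.
A2 = A1; e.g. 0 (Min) can still go to 8. Fixed point.
Max's winning region = {3, 5, 7}.

3, 5, 7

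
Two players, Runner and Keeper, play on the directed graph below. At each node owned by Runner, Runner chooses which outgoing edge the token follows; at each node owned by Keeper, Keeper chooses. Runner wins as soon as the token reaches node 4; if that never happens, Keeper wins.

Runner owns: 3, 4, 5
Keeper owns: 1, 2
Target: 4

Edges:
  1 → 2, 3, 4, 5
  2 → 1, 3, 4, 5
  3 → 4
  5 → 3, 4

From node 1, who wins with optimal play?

A0 = {4}
A1: add {3, 5} — 3 (Runner) has 3→4; 5 (Runner) has 5→4.
A2 = A1; e.g. 1 (Keeper) can still go to 2. Fixed point.
1 never enters the attractor, so Keeper can avoid the target forever.

Keeper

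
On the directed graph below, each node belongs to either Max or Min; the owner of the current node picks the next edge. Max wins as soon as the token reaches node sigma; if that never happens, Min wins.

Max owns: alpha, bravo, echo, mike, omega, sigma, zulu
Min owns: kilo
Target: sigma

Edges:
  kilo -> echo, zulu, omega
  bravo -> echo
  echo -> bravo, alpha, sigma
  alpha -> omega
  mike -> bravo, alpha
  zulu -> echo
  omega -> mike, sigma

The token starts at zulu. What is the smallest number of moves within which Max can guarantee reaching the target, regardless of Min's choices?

A0 = {sigma}
A1: add {echo, omega} — echo (Max) has echo→sigma; omega (Max) has omega→sigma.
A2: add {alpha, bravo, zulu} — bravo (Max) has bravo→echo; alpha (Max) has alpha→omega; zulu (Max) has zulu→echo.
zulu enters the attractor at level 2, so Max can force the target in 2 moves from there.

2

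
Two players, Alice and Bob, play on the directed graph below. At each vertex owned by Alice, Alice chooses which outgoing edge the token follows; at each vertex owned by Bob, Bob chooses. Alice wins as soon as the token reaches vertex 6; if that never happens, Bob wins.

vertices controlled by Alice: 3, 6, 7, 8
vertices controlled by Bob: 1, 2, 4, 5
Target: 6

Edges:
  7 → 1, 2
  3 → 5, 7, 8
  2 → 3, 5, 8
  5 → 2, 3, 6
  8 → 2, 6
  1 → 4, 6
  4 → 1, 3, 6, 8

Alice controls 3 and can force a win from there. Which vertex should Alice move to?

A0 = {6}
A1: add {8} — 8 (Alice) has 8→6.
A2: add {3} — 3 (Alice) has 3→8.
A3 = A2; e.g. 1 (Bob) can still go to 4. Fixed point.
From 3, successor 8 is in the attractor (rank 1); the other successors 5, 7 are not.

8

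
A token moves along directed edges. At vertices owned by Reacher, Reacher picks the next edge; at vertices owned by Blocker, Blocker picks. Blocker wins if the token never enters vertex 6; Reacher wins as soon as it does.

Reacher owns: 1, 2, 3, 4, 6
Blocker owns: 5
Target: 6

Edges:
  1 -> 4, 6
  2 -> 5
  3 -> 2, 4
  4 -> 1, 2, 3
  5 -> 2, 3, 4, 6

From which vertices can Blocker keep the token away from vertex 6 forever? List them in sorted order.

A0 = {6}
A1: add {1} — 1 (Reacher) has 1→6.
A2: add {4} — 4 (Reacher) has 4→1.
A3: add {3} — 3 (Reacher) has 3→4.
A4 = A3; e.g. 2 (Reacher) has no edge into A3. Fixed point.
Reacher's attractor = {1, 3, 4, 6}; Blocker avoids the target exactly from the complement.

2, 5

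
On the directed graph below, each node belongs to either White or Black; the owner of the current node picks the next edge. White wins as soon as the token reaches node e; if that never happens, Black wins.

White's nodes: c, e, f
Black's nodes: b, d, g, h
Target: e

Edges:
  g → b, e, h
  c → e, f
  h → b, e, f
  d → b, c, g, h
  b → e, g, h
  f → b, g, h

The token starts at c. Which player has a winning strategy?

A0 = {e}
A1: add {c} — c (White) has c→e.
A2 = A1; e.g. b (Black) can still go to g. Fixed point.
c ∈ A1, so White can force the target.

White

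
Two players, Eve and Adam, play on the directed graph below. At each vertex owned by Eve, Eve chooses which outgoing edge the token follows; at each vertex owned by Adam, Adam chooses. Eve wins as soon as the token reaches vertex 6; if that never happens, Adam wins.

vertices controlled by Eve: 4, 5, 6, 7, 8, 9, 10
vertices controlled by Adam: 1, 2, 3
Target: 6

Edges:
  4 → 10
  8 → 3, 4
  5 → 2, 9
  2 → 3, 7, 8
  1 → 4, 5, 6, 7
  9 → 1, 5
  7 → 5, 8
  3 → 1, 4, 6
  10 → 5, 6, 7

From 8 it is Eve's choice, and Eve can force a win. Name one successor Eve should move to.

A0 = {6}
A1: add {10} — 10 (Eve) has 10→6.
A2: add {4} — 4 (Eve) has 4→10.
A3: add {8} — 8 (Eve) has 8→4.
A4: add {7} — 7 (Eve) has 7→8.
A5 = A4; e.g. 1 (Adam) can still go to 5. Fixed point.
From 8, successor 4 is in the attractor (rank 2); the other successor 3 is not.

4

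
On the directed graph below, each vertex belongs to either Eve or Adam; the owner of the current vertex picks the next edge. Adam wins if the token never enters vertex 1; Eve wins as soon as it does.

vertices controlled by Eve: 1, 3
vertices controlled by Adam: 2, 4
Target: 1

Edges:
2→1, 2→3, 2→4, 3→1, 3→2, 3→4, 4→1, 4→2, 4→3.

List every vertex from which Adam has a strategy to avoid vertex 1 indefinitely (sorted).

2, 4

A0 = {1}
A1: add {3} — 3 (Eve) has 3→1.
A2 = A1; e.g. 2 (Adam) can still go to 4. Fixed point.
Eve's attractor = {1, 3}; Adam avoids the target exactly from the complement.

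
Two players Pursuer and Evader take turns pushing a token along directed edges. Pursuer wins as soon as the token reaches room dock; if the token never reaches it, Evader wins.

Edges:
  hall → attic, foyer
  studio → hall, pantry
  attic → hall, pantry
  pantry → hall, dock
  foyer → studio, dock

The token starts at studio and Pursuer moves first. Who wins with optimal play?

Track states (vertex, player-to-move).
A0 = {(dock,Pursuer), (dock,Evader)}
A1: add {(pantry,Pursuer), (foyer,Pursuer)}.
A2 = A1; e.g. (hall,Pursuer) stays out. (studio,Pursuer) never enters ⇒ Evader avoids the target.

Evader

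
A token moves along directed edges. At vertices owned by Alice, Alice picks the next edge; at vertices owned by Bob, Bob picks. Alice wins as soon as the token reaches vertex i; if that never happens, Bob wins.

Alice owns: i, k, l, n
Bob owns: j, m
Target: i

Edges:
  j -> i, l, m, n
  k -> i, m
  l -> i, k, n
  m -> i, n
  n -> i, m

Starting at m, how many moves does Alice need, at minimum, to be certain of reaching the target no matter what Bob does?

2

A0 = {i}
A1: add {k, l, n} — k (Alice) has k→i; l (Alice) has l→i; n (Alice) has n→i.
A2: add {m} — m (Bob): all of {i, n} already in.
m enters the attractor at level 2, so Alice can force the target in 2 moves from there.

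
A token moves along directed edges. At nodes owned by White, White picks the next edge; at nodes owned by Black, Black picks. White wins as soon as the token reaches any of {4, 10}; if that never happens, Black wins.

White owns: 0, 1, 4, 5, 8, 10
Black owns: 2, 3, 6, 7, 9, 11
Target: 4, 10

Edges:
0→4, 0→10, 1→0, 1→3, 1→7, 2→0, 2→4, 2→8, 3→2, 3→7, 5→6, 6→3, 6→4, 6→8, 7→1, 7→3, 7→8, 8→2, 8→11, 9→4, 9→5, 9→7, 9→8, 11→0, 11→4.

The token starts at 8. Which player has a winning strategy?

A0 = {4, 10}
A1: add {0} — 0 (White) has 0→4.
A2: add {1, 11} — 1 (White) has 1→0; 11 (Black): all of {0, 4} already in.
A3: add {8} — 8 (White) has 8→11.
8 ∈ A3, so White can force the target.

White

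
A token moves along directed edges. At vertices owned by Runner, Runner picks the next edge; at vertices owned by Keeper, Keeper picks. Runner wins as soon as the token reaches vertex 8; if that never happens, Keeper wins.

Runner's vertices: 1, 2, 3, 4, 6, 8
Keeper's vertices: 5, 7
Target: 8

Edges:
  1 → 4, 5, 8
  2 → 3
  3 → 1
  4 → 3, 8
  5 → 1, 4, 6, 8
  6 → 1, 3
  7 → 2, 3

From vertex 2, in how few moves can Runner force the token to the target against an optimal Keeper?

A0 = {8}
A1: add {1, 4} — 1 (Runner) has 1→8; 4 (Runner) has 4→8.
A2: add {3, 6} — 3 (Runner) has 3→1; 6 (Runner) has 6→1.
A3: add {2, 5} — 2 (Runner) has 2→3; 5 (Keeper): all of {1, 4, 6, 8} already in.
2 enters the attractor at level 3, so Runner can force the target in 3 moves from there.

3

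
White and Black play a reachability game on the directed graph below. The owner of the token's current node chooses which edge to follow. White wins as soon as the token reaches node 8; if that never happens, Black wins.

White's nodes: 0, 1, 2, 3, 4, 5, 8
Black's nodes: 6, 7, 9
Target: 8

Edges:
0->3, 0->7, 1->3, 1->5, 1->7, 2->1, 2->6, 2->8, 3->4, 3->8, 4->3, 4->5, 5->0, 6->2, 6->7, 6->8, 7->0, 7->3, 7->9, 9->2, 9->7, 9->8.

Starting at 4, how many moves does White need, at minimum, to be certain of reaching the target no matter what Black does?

A0 = {8}
A1: add {2, 3} — 2 (White) has 2→8; 3 (White) has 3→8.
A2: add {0, 1, 4} — 0 (White) has 0→3; 1 (White) has 1→3; 4 (White) has 4→3.
4 enters the attractor at level 2, so White can force the target in 2 moves from there.

2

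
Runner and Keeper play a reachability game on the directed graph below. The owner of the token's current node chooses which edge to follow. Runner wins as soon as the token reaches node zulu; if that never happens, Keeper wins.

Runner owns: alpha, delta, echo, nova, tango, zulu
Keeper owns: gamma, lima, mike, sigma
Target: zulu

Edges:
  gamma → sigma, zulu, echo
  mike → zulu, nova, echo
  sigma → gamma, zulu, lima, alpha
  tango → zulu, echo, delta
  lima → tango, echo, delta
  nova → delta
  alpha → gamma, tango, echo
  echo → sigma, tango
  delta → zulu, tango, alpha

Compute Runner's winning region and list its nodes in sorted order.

alpha, delta, echo, lima, mike, nova, tango, zulu

A0 = {zulu}
A1: add {delta, tango} — tango (Runner) has tango→zulu; delta (Runner) has delta→zulu.
A2: add {alpha, echo, nova} — nova (Runner) has nova→delta; alpha (Runner) has alpha→tango; echo (Runner) has echo→tango.
A3: add {lima, mike} — mike (Keeper): all of {zulu, nova, echo} already in; lima (Keeper): all of {tango, echo, delta} already in.
A4 = A3; e.g. gamma (Keeper) can still go to sigma. Fixed point.
Runner's winning region = {alpha, delta, echo, lima, mike, nova, tango, zulu}.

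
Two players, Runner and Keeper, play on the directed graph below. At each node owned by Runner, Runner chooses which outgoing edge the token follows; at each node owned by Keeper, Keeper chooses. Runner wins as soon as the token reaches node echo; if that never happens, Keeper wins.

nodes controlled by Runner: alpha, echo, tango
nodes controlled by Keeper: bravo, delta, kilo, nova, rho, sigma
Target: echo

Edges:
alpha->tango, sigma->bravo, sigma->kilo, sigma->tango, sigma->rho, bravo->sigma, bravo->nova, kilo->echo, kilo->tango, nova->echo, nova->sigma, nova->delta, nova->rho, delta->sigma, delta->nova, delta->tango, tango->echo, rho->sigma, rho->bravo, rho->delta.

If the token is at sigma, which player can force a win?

Keeper

A0 = {echo}
A1: add {tango} — tango (Runner) has tango→echo.
A2: add {alpha, kilo} — alpha (Runner) has alpha→tango; kilo (Keeper): all of {echo, tango} already in.
A3 = A2; e.g. sigma (Keeper) can still go to bravo. Fixed point.
sigma never enters the attractor, so Keeper can avoid the target forever.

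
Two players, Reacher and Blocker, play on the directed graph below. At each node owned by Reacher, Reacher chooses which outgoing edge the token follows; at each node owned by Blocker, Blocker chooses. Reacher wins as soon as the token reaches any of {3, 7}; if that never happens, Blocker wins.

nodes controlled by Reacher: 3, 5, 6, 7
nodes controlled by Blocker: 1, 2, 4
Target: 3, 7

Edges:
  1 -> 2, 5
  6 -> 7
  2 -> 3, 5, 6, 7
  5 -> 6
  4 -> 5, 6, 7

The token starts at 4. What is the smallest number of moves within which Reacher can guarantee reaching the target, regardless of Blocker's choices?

A0 = {3, 7}
A1: add {6} — 6 (Reacher) has 6→7.
A2: add {5} — 5 (Reacher) has 5→6.
A3: add {2, 4} — 2 (Blocker): all of {3, 5, 6, 7} already in; 4 (Blocker): all of {5, 6, 7} already in.
4 enters the attractor at level 3, so Reacher can force the target in 3 moves from there.

3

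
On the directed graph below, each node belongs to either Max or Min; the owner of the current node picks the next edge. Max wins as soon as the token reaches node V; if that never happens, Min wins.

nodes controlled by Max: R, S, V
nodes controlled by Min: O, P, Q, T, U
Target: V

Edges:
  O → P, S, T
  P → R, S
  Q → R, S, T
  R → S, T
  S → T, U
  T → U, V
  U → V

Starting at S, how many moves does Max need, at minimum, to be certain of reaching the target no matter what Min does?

A0 = {V}
A1: add {U} — U (Min): all of {V} already in.
A2: add {S, T} — S (Max) has S→U; T (Min): all of {U, V} already in.
S enters the attractor at level 2, so Max can force the target in 2 moves from there.

2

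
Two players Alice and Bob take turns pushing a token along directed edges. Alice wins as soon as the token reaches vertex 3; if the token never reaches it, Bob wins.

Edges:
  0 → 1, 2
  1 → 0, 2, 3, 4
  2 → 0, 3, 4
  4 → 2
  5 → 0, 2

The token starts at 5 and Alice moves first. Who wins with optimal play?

Alice

Track states (vertex, player-to-move).
A0 = {(3,Alice), (3,Bob)}
A1: add {(1,Alice), (2,Alice)}.
A2: add {(0,Bob), (4,Bob)}.
A3: add {(5,Alice)}.
(5,Alice) ∈ A3 ⇒ Alice forces the target.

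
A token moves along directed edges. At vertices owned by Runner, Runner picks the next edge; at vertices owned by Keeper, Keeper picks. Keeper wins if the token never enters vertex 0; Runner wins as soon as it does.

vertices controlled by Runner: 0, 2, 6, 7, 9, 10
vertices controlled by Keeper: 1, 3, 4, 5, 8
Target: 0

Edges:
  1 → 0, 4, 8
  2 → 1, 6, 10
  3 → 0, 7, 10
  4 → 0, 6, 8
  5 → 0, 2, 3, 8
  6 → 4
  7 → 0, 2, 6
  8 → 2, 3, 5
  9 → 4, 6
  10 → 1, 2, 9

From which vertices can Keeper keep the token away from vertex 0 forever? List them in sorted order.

1, 2, 3, 4, 5, 6, 8, 9, 10

A0 = {0}
A1: add {7} — 7 (Runner) has 7→0.
A2 = A1; e.g. 1 (Keeper) can still go to 4. Fixed point.
Runner's attractor = {0, 7}; Keeper avoids the target exactly from the complement.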